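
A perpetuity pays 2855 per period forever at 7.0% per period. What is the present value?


PV = PMT / i
= 2855 / 0.07
= 40785.7143


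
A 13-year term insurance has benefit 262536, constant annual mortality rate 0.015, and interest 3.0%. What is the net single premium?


NSP = benefit * sum_{k=0}^{n-1} k_p_x * q * v^(k+1)
With constant q=0.015, v=0.970874
Sum = 0.146839
NSP = 262536 * 0.146839
= 38550.5034


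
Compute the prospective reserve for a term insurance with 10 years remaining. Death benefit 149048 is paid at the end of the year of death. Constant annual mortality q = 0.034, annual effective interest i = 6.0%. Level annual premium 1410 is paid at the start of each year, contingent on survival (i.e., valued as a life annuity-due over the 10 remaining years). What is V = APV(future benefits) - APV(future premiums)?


v = 1/(1+i) = 0.943396
APV(future benefits) per unit = sum_{k=0}^{9} k_p_x * q * v^(k+1) = 0.218792
APV(future benefits) = 149048 * 0.218792 = 32610.4773
Life annuity-due factor ä_{x:10} = sum_{k=0}^{9} k_p_x * v^k = 6.821156
APV(future premiums) = 1410 * 6.821156 = 9617.8293
V = 32610.4773 - 9617.8293
= 22992.648


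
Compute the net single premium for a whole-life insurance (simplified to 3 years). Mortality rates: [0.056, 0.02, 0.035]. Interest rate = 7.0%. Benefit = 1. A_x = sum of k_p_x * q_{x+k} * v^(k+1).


v = 0.934579
Year 0: k_p_x=1.0, q=0.056, term=0.052336
Year 1: k_p_x=0.944, q=0.02, term=0.016491
Year 2: k_p_x=0.92512, q=0.035, term=0.026431
A_x = 0.0953


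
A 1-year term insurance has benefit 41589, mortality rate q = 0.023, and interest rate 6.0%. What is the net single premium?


NSP = benefit * q * v
v = 1/(1+i) = 0.943396
NSP = 41589 * 0.023 * 0.943396
= 902.4028


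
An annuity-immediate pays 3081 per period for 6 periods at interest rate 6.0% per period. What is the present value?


PV = PMT * (1 - (1+i)^(-n)) / i
= 3081 * (1 - (1+0.06)^(-6)) / 0.06
= 3081 * (1 - 0.704961) / 0.06
= 3081 * 4.917324
= 15150.2762


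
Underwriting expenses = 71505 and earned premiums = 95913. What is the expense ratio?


Expense ratio = expenses / premiums
= 71505 / 95913
= 0.7455


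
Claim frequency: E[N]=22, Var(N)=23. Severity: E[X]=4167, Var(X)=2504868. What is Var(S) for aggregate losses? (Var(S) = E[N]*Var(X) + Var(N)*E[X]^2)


Var(S) = E[N]*Var(X) + Var(N)*E[X]^2
= 22*2504868 + 23*4167^2
= 55107096 + 399369447
= 4.5448e+08


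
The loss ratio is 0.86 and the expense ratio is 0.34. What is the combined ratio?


Combined ratio = loss ratio + expense ratio
= 0.86 + 0.34
= 1.2


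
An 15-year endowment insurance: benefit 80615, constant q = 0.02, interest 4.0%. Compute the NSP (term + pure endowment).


Term component = 15851.5638
Pure endowment = 15_p_x * v^15 * benefit = 0.738569 * 0.555265 * 80615 = 33060.3087
NSP = 48911.8725


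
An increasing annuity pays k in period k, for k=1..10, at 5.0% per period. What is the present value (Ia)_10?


(Ia)_n = sum_{k=1}^{n} k * v^k, v = 1/(1+i)
v = 0.952381
Sum computed term by term:
(Ia)_10 = 39.3738


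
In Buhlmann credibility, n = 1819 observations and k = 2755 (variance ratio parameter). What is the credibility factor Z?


Z = n / (n + k)
= 1819 / (1819 + 2755)
= 1819 / 4574
= 0.3977


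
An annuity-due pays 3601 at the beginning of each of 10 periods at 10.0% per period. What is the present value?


PV_due = PMT * (1-(1+i)^(-n))/i * (1+i)
PV_immediate = 22126.5861
PV_due = 22126.5861 * 1.1
= 24339.2448


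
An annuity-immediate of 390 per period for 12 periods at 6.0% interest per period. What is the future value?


FV = PMT * ((1+i)^n - 1) / i
= 390 * ((1.06)^12 - 1) / 0.06
= 390 * (2.012196 - 1) / 0.06
= 6579.2771


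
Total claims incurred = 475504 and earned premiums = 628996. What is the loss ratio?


Loss ratio = claims / premiums
= 475504 / 628996
= 0.756


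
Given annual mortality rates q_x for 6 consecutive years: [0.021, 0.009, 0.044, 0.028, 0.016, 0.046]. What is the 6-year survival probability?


p_k = 1 - q_k for each year
Survival = product of (1 - q_k)
= 0.979 * 0.991 * 0.956 * 0.972 * 0.984 * 0.954
= 0.8463


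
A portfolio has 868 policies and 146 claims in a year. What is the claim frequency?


frequency = claims / policies
= 146 / 868
= 0.1682


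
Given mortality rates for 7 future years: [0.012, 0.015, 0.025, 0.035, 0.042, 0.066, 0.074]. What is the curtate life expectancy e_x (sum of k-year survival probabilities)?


e_x = sum_{k=1}^{n} k_p_x
k_p_x values:
  1_p_x = 0.988
  2_p_x = 0.97318
  3_p_x = 0.94885
  4_p_x = 0.915641
  5_p_x = 0.877184
  6_p_x = 0.81929
  7_p_x = 0.758662
e_x = 6.2808


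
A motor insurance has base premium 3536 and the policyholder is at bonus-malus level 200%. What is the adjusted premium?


adjusted = base * BM_level / 100
= 3536 * 200 / 100
= 3536 * 2.0
= 7072.0


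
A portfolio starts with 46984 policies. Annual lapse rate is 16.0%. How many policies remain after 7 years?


remaining = initial * (1 - lapse)^years
= 46984 * (1 - 0.16)^7
= 46984 * 0.29509
= 13864.5248


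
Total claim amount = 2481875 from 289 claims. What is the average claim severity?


severity = total / number
= 2481875 / 289
= 8587.8028


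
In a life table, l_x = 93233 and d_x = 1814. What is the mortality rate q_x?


q_x = d_x / l_x
= 1814 / 93233
= 0.0195


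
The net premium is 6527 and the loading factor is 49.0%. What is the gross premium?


Gross = net * (1 + loading)
= 6527 * (1 + 0.49)
= 6527 * 1.49
= 9725.23


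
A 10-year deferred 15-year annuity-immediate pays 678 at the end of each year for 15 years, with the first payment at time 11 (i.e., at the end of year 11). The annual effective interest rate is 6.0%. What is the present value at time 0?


PV at time 10 of the 15-year annuity-immediate:
a_n = 678 * (1-(1+0.06)^(-15))/0.06 = 6584.9048
Discount back 10 years to time 0:
PV = 6584.9048 * (1+0.06)^(-10)
= 6584.9048 * 0.558395
= 3676.9765


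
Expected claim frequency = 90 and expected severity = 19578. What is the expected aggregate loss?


E[S] = E[N] * E[X]
= 90 * 19578
= 1.7620e+06


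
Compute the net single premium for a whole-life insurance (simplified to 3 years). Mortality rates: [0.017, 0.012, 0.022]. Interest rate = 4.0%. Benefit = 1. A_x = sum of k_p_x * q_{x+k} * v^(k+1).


v = 0.961538
Year 0: k_p_x=1.0, q=0.017, term=0.016346
Year 1: k_p_x=0.983, q=0.012, term=0.010906
Year 2: k_p_x=0.971204, q=0.022, term=0.018995
A_x = 0.0462


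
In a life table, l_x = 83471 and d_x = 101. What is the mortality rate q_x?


q_x = d_x / l_x
= 101 / 83471
= 0.0012


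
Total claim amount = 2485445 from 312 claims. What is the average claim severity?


severity = total / number
= 2485445 / 312
= 7966.1699


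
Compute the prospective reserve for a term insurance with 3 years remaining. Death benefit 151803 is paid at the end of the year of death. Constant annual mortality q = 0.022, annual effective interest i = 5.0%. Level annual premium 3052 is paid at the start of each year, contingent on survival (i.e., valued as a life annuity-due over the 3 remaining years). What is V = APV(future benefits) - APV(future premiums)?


v = 1/(1+i) = 0.952381
APV(future benefits) per unit = sum_{k=0}^{2} k_p_x * q * v^(k+1) = 0.058645
APV(future benefits) = 151803 * 0.058645 = 8902.5564
Life annuity-due factor ä_{x:3} = sum_{k=0}^{2} k_p_x * v^k = 2.798988
APV(future premiums) = 3052 * 2.798988 = 8542.5106
V = 8902.5564 - 8542.5106
= 360.0458


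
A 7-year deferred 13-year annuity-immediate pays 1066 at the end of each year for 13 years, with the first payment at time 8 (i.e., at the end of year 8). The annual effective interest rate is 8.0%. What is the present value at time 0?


PV at time 7 of the 13-year annuity-immediate:
a_n = 1066 * (1-(1+0.08)^(-13))/0.08 = 8425.4252
Discount back 7 years to time 0:
PV = 8425.4252 * (1+0.08)^(-7)
= 8425.4252 * 0.58349
= 4916.1547


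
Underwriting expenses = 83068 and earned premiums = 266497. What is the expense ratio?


Expense ratio = expenses / premiums
= 83068 / 266497
= 0.3117


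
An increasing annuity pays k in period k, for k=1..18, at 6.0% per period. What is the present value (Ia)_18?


(Ia)_n = sum_{k=1}^{n} k * v^k, v = 1/(1+i)
v = 0.943396
Sum computed term by term:
(Ia)_18 = 86.1845


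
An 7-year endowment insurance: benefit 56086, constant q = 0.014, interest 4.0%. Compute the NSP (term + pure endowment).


Term component = 4529.4388
Pure endowment = 7_p_x * v^7 * benefit = 0.906021 * 0.759918 * 56086 = 38615.3075
NSP = 43144.7463


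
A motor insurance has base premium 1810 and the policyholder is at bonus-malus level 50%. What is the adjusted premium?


adjusted = base * BM_level / 100
= 1810 * 50 / 100
= 1810 * 0.5
= 905.0


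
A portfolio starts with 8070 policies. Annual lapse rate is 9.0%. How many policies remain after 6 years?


remaining = initial * (1 - lapse)^years
= 8070 * (1 - 0.09)^6
= 8070 * 0.567869
= 4582.7049


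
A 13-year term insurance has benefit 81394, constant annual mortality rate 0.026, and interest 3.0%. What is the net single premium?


NSP = benefit * sum_{k=0}^{n-1} k_p_x * q * v^(k+1)
With constant q=0.026, v=0.970874
Sum = 0.239811
NSP = 81394 * 0.239811
= 19519.1592


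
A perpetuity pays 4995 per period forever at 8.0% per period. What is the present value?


PV = PMT / i
= 4995 / 0.08
= 62437.5


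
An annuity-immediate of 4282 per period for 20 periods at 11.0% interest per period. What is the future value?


FV = PMT * ((1+i)^n - 1) / i
= 4282 * ((1.11)^20 - 1) / 0.11
= 4282 * (8.062312 - 1) / 0.11
= 274916.5273


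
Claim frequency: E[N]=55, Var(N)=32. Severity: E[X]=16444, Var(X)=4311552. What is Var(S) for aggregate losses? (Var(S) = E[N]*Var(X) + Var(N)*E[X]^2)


Var(S) = E[N]*Var(X) + Var(N)*E[X]^2
= 55*4311552 + 32*16444^2
= 237135360 + 8652964352
= 8.8901e+09


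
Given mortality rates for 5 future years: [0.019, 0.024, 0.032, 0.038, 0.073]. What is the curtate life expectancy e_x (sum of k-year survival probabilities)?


e_x = sum_{k=1}^{n} k_p_x
k_p_x values:
  1_p_x = 0.981
  2_p_x = 0.957456
  3_p_x = 0.926817
  4_p_x = 0.891598
  5_p_x = 0.826512
e_x = 4.5834


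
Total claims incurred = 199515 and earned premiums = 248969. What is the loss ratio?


Loss ratio = claims / premiums
= 199515 / 248969
= 0.8014


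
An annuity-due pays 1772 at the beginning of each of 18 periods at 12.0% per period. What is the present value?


PV_due = PMT * (1-(1+i)^(-n))/i * (1+i)
PV_immediate = 12846.4154
PV_due = 12846.4154 * 1.12
= 14387.9852


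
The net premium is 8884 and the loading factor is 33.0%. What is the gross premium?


Gross = net * (1 + loading)
= 8884 * (1 + 0.33)
= 8884 * 1.33
= 11815.72


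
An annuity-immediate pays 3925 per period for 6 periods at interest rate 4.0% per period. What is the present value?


PV = PMT * (1 - (1+i)^(-n)) / i
= 3925 * (1 - (1+0.04)^(-6)) / 0.04
= 3925 * (1 - 0.790315) / 0.04
= 3925 * 5.242137
= 20575.3872


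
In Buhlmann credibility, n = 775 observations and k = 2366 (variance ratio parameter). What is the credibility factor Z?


Z = n / (n + k)
= 775 / (775 + 2366)
= 775 / 3141
= 0.2467


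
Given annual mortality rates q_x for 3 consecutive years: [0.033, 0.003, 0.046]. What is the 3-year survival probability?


p_k = 1 - q_k for each year
Survival = product of (1 - q_k)
= 0.967 * 0.997 * 0.954
= 0.9198


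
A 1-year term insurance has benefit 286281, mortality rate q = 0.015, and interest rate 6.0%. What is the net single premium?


NSP = benefit * q * v
v = 1/(1+i) = 0.943396
NSP = 286281 * 0.015 * 0.943396
= 4051.1462


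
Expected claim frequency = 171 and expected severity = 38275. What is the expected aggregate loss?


E[S] = E[N] * E[X]
= 171 * 38275
= 6.5450e+06


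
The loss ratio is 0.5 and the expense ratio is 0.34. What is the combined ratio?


Combined ratio = loss ratio + expense ratio
= 0.5 + 0.34
= 0.84


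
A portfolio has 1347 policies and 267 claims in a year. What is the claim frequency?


frequency = claims / policies
= 267 / 1347
= 0.1982


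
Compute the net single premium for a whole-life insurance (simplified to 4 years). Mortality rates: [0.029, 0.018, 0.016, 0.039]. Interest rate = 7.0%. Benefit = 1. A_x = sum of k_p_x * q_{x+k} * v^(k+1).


v = 0.934579
Year 0: k_p_x=1.0, q=0.029, term=0.027103
Year 1: k_p_x=0.971, q=0.018, term=0.015266
Year 2: k_p_x=0.953522, q=0.016, term=0.012454
Year 3: k_p_x=0.938266, q=0.039, term=0.027916
A_x = 0.0827


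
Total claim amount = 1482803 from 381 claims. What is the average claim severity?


severity = total / number
= 1482803 / 381
= 3891.8714


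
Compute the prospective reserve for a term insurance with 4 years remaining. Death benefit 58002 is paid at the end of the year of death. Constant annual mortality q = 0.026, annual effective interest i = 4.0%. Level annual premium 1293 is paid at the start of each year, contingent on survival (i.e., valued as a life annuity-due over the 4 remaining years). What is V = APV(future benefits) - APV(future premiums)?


v = 1/(1+i) = 0.961538
APV(future benefits) per unit = sum_{k=0}^{3} k_p_x * q * v^(k+1) = 0.090877
APV(future benefits) = 58002 * 0.090877 = 5271.0545
Life annuity-due factor ä_{x:4} = sum_{k=0}^{3} k_p_x * v^k = 3.635085
APV(future premiums) = 1293 * 3.635085 = 4700.1645
V = 5271.0545 - 4700.1645
= 570.89


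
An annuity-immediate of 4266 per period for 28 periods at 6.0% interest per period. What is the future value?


FV = PMT * ((1+i)^n - 1) / i
= 4266 * ((1.06)^28 - 1) / 0.06
= 4266 * (5.111687 - 1) / 0.06
= 292340.9242


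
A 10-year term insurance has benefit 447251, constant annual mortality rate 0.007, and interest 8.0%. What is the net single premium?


NSP = benefit * sum_{k=0}^{n-1} k_p_x * q * v^(k+1)
With constant q=0.007, v=0.925926
Sum = 0.045719
NSP = 447251 * 0.045719
= 20448.0733


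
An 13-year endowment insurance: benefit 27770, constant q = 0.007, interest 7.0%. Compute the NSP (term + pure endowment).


Term component = 1568.3772
Pure endowment = 13_p_x * v^13 * benefit = 0.912726 * 0.414964 * 27770 = 10517.8507
NSP = 12086.2279


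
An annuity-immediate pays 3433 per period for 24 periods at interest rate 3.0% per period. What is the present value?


PV = PMT * (1 - (1+i)^(-n)) / i
= 3433 * (1 - (1+0.03)^(-24)) / 0.03
= 3433 * (1 - 0.491934) / 0.03
= 3433 * 16.935542
= 58139.7161


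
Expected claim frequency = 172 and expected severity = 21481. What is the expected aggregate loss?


E[S] = E[N] * E[X]
= 172 * 21481
= 3.6947e+06


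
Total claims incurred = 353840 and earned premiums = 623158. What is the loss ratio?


Loss ratio = claims / premiums
= 353840 / 623158
= 0.5678


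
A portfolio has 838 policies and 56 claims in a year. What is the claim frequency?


frequency = claims / policies
= 56 / 838
= 0.0668


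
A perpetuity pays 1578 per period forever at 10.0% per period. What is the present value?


PV = PMT / i
= 1578 / 0.1
= 15780.0


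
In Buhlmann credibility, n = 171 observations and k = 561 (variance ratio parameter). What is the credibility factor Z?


Z = n / (n + k)
= 171 / (171 + 561)
= 171 / 732
= 0.2336


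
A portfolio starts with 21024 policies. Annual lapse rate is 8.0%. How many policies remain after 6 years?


remaining = initial * (1 - lapse)^years
= 21024 * (1 - 0.08)^6
= 21024 * 0.606355
= 12748.0075


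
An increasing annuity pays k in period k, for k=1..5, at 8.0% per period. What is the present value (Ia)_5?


(Ia)_n = sum_{k=1}^{n} k * v^k, v = 1/(1+i)
v = 0.925926
Sum computed term by term:
(Ia)_5 = 11.3651


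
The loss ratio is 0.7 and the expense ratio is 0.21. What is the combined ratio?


Combined ratio = loss ratio + expense ratio
= 0.7 + 0.21
= 0.91


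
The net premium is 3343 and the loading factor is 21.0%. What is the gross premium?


Gross = net * (1 + loading)
= 3343 * (1 + 0.21)
= 3343 * 1.21
= 4045.03


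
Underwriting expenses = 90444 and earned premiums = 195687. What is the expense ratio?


Expense ratio = expenses / premiums
= 90444 / 195687
= 0.4622


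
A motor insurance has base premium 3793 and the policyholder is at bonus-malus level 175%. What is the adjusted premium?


adjusted = base * BM_level / 100
= 3793 * 175 / 100
= 3793 * 1.75
= 6637.75


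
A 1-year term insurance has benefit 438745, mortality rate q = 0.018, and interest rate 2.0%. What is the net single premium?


NSP = benefit * q * v
v = 1/(1+i) = 0.980392
NSP = 438745 * 0.018 * 0.980392
= 7742.5588


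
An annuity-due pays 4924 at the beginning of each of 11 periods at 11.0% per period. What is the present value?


PV_due = PMT * (1-(1+i)^(-n))/i * (1+i)
PV_immediate = 30560.8815
PV_due = 30560.8815 * 1.11
= 33922.5784


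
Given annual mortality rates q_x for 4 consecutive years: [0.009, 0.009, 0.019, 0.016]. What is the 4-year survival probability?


p_k = 1 - q_k for each year
Survival = product of (1 - q_k)
= 0.991 * 0.991 * 0.981 * 0.984
= 0.948


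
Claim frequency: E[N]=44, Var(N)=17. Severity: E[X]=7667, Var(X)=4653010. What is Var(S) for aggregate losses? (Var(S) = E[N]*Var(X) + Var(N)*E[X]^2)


Var(S) = E[N]*Var(X) + Var(N)*E[X]^2
= 44*4653010 + 17*7667^2
= 204732440 + 999309113
= 1.2040e+09


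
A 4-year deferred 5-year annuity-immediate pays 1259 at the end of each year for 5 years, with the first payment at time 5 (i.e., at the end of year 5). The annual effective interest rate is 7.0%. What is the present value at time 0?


PV at time 4 of the 5-year annuity-immediate:
a_n = 1259 * (1-(1+0.07)^(-5))/0.07 = 5162.1486
Discount back 4 years to time 0:
PV = 5162.1486 * (1+0.07)^(-4)
= 5162.1486 * 0.762895
= 3938.1784


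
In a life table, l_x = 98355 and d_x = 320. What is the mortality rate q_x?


q_x = d_x / l_x
= 320 / 98355
= 0.0033


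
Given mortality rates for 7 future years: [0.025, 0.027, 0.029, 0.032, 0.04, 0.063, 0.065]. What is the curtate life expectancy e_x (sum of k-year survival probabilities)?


e_x = sum_{k=1}^{n} k_p_x
k_p_x values:
  1_p_x = 0.975
  2_p_x = 0.948675
  3_p_x = 0.921163
  4_p_x = 0.891686
  5_p_x = 0.856019
  6_p_x = 0.80209
  7_p_x = 0.749954
e_x = 6.1446


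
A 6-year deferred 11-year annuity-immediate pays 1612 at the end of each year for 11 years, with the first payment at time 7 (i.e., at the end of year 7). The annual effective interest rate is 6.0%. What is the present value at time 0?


PV at time 6 of the 11-year annuity-immediate:
a_n = 1612 * (1-(1+0.06)^(-11))/0.06 = 12713.6418
Discount back 6 years to time 0:
PV = 12713.6418 * (1+0.06)^(-6)
= 12713.6418 * 0.704961
= 8962.6158


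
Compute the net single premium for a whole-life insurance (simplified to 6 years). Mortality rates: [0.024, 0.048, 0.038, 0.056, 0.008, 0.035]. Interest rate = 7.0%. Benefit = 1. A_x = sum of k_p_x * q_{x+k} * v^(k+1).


v = 0.934579
Year 0: k_p_x=1.0, q=0.024, term=0.02243
Year 1: k_p_x=0.976, q=0.048, term=0.040919
Year 2: k_p_x=0.929152, q=0.038, term=0.028822
Year 3: k_p_x=0.893844, q=0.056, term=0.038187
Year 4: k_p_x=0.843789, q=0.008, term=0.004813
Year 5: k_p_x=0.837039, q=0.035, term=0.019521
A_x = 0.1547


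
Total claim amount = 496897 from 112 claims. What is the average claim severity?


severity = total / number
= 496897 / 112
= 4436.5804


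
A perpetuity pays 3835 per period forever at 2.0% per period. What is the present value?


PV = PMT / i
= 3835 / 0.02
= 191750.0


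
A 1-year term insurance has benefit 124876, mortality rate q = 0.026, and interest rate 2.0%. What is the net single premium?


NSP = benefit * q * v
v = 1/(1+i) = 0.980392
NSP = 124876 * 0.026 * 0.980392
= 3183.1137


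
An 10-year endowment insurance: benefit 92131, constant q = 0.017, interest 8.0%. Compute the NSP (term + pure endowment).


Term component = 9846.0892
Pure endowment = 10_p_x * v^10 * benefit = 0.842433 * 0.463193 * 92131 = 35950.3736
NSP = 45796.4628


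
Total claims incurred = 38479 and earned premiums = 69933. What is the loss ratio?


Loss ratio = claims / premiums
= 38479 / 69933
= 0.5502


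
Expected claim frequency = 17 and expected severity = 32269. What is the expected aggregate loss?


E[S] = E[N] * E[X]
= 17 * 32269
= 548573


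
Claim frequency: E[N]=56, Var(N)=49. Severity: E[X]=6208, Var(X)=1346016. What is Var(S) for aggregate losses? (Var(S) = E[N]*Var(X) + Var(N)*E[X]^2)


Var(S) = E[N]*Var(X) + Var(N)*E[X]^2
= 56*1346016 + 49*6208^2
= 75376896 + 1888423936
= 1.9638e+09


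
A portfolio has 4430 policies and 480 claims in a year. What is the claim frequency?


frequency = claims / policies
= 480 / 4430
= 0.1084


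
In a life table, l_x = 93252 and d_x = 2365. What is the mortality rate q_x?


q_x = d_x / l_x
= 2365 / 93252
= 0.0254


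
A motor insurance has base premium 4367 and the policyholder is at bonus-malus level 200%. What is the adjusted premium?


adjusted = base * BM_level / 100
= 4367 * 200 / 100
= 4367 * 2.0
= 8734.0


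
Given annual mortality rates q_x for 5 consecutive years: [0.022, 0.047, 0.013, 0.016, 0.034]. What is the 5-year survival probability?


p_k = 1 - q_k for each year
Survival = product of (1 - q_k)
= 0.978 * 0.953 * 0.987 * 0.984 * 0.966
= 0.8744


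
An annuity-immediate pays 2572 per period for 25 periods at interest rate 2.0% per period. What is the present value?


PV = PMT * (1 - (1+i)^(-n)) / i
= 2572 * (1 - (1+0.02)^(-25)) / 0.02
= 2572 * (1 - 0.609531) / 0.02
= 2572 * 19.523456
= 50214.3301


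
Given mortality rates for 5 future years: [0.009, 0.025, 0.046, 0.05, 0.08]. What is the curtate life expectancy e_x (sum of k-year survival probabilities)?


e_x = sum_{k=1}^{n} k_p_x
k_p_x values:
  1_p_x = 0.991
  2_p_x = 0.966225
  3_p_x = 0.921779
  4_p_x = 0.87569
  5_p_x = 0.805635
e_x = 4.5603


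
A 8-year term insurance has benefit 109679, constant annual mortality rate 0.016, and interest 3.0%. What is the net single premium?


NSP = benefit * sum_{k=0}^{n-1} k_p_x * q * v^(k+1)
With constant q=0.016, v=0.970874
Sum = 0.106488
NSP = 109679 * 0.106488
= 11679.5415


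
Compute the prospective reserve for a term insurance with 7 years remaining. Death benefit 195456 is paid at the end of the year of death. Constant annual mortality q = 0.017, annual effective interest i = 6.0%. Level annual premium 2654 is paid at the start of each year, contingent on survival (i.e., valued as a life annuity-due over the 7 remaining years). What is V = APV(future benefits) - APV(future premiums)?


v = 1/(1+i) = 0.943396
APV(future benefits) per unit = sum_{k=0}^{6} k_p_x * q * v^(k+1) = 0.090555
APV(future benefits) = 195456 * 0.090555 = 17699.5183
Life annuity-due factor ä_{x:7} = sum_{k=0}^{6} k_p_x * v^k = 5.646371
APV(future premiums) = 2654 * 5.646371 = 14985.4677
V = 17699.5183 - 14985.4677
= 2714.0506


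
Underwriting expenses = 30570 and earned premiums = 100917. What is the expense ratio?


Expense ratio = expenses / premiums
= 30570 / 100917
= 0.3029


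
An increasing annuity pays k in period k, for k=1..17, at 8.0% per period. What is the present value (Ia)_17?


(Ia)_n = sum_{k=1}^{n} k * v^k, v = 1/(1+i)
v = 0.925926
Sum computed term by term:
(Ia)_17 = 65.71


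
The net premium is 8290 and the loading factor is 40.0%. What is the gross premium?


Gross = net * (1 + loading)
= 8290 * (1 + 0.4)
= 8290 * 1.4
= 11606.0


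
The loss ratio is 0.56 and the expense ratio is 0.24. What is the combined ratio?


Combined ratio = loss ratio + expense ratio
= 0.56 + 0.24
= 0.8


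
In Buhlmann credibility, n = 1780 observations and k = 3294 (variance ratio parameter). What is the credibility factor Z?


Z = n / (n + k)
= 1780 / (1780 + 3294)
= 1780 / 5074
= 0.3508


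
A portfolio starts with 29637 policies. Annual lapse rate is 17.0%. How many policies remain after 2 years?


remaining = initial * (1 - lapse)^years
= 29637 * (1 - 0.17)^2
= 29637 * 0.6889
= 20416.9293


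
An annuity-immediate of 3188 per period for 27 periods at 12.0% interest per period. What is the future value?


FV = PMT * ((1+i)^n - 1) / i
= 3188 * ((1.12)^27 - 1) / 0.12
= 3188 * (21.324881 - 1) / 0.12
= 539964.333


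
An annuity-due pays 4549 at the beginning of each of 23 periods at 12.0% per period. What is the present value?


PV_due = PMT * (1-(1+i)^(-n))/i * (1+i)
PV_immediate = 35111.1549
PV_due = 35111.1549 * 1.12
= 39324.4935


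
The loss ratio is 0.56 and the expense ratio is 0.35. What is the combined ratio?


Combined ratio = loss ratio + expense ratio
= 0.56 + 0.35
= 0.91


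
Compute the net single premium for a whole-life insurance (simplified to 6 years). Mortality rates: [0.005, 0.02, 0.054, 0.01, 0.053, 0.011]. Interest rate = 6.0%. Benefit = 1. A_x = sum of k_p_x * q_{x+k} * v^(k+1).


v = 0.943396
Year 0: k_p_x=1.0, q=0.005, term=0.004717
Year 1: k_p_x=0.995, q=0.02, term=0.017711
Year 2: k_p_x=0.9751, q=0.054, term=0.04421
Year 3: k_p_x=0.922445, q=0.01, term=0.007307
Year 4: k_p_x=0.91322, q=0.053, term=0.036168
Year 5: k_p_x=0.864819, q=0.011, term=0.006706
A_x = 0.1168


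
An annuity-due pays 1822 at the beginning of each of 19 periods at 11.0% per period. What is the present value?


PV_due = PMT * (1-(1+i)^(-n))/i * (1+i)
PV_immediate = 14283.1941
PV_due = 14283.1941 * 1.11
= 15854.3454


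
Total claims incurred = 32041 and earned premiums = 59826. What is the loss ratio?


Loss ratio = claims / premiums
= 32041 / 59826
= 0.5356


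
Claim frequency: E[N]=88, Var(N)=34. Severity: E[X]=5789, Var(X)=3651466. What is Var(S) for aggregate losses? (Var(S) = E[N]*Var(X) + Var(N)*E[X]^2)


Var(S) = E[N]*Var(X) + Var(N)*E[X]^2
= 88*3651466 + 34*5789^2
= 321329008 + 1139425714
= 1.4608e+09


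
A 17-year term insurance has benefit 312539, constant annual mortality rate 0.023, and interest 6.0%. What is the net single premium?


NSP = benefit * sum_{k=0}^{n-1} k_p_x * q * v^(k+1)
With constant q=0.023, v=0.943396
Sum = 0.20782
NSP = 312539 * 0.20782
= 64952.0109


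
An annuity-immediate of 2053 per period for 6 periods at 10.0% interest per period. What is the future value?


FV = PMT * ((1+i)^n - 1) / i
= 2053 * ((1.1)^6 - 1) / 0.1
= 2053 * (1.771561 - 1) / 0.1
= 15840.1473


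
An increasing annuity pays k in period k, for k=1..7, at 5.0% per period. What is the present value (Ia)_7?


(Ia)_n = sum_{k=1}^{n} k * v^k, v = 1/(1+i)
v = 0.952381
Sum computed term by term:
(Ia)_7 = 22.0185


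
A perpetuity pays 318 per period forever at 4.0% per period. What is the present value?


PV = PMT / i
= 318 / 0.04
= 7950.0


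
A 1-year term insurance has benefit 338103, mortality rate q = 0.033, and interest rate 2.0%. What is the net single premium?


NSP = benefit * q * v
v = 1/(1+i) = 0.980392
NSP = 338103 * 0.033 * 0.980392
= 10938.6265


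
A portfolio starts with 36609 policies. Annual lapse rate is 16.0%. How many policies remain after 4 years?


remaining = initial * (1 - lapse)^years
= 36609 * (1 - 0.16)^4
= 36609 * 0.497871
= 18226.5726


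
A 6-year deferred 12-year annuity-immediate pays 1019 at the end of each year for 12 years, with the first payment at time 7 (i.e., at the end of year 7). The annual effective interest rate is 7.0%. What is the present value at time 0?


PV at time 6 of the 12-year annuity-immediate:
a_n = 1019 * (1-(1+0.07)^(-12))/0.07 = 8093.5973
Discount back 6 years to time 0:
PV = 8093.5973 * (1+0.07)^(-6)
= 8093.5973 * 0.666342
= 5393.1056


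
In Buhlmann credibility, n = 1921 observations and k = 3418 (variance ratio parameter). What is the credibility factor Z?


Z = n / (n + k)
= 1921 / (1921 + 3418)
= 1921 / 5339
= 0.3598


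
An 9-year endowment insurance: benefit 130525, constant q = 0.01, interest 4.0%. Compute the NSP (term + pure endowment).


Term component = 9350.1557
Pure endowment = 9_p_x * v^9 * benefit = 0.913517 * 0.702587 * 130525 = 83774.2213
NSP = 93124.377


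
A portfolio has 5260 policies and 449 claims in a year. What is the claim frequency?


frequency = claims / policies
= 449 / 5260
= 0.0854


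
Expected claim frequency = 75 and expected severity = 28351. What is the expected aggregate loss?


E[S] = E[N] * E[X]
= 75 * 28351
= 2.1263e+06


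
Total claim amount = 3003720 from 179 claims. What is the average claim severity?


severity = total / number
= 3003720 / 179
= 16780.5587


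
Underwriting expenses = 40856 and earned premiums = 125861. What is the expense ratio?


Expense ratio = expenses / premiums
= 40856 / 125861
= 0.3246


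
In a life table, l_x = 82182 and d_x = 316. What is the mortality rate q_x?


q_x = d_x / l_x
= 316 / 82182
= 0.0038


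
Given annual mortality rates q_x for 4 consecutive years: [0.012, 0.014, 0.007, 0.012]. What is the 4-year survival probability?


p_k = 1 - q_k for each year
Survival = product of (1 - q_k)
= 0.988 * 0.986 * 0.993 * 0.988
= 0.9557


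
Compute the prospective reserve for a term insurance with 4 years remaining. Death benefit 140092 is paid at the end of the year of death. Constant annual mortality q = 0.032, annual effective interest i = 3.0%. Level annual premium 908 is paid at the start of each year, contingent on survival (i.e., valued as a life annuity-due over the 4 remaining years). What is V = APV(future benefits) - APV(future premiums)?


v = 1/(1+i) = 0.970874
APV(future benefits) per unit = sum_{k=0}^{3} k_p_x * q * v^(k+1) = 0.113495
APV(future benefits) = 140092 * 0.113495 = 15899.6975
Life annuity-due factor ä_{x:4} = sum_{k=0}^{3} k_p_x * v^k = 3.65311
APV(future premiums) = 908 * 3.65311 = 3317.0241
V = 15899.6975 - 3317.0241
= 12582.6735


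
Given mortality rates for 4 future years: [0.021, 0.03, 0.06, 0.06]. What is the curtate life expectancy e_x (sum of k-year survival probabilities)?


e_x = sum_{k=1}^{n} k_p_x
k_p_x values:
  1_p_x = 0.979
  2_p_x = 0.94963
  3_p_x = 0.892652
  4_p_x = 0.839093
e_x = 3.6604


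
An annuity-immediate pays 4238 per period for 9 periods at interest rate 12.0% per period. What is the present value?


PV = PMT * (1 - (1+i)^(-n)) / i
= 4238 * (1 - (1+0.12)^(-9)) / 0.12
= 4238 * (1 - 0.36061) / 0.12
= 4238 * 5.32825
= 22581.1226


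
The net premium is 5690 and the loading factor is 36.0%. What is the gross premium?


Gross = net * (1 + loading)
= 5690 * (1 + 0.36)
= 5690 * 1.36
= 7738.4


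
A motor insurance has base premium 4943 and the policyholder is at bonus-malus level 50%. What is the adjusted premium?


adjusted = base * BM_level / 100
= 4943 * 50 / 100
= 4943 * 0.5
= 2471.5


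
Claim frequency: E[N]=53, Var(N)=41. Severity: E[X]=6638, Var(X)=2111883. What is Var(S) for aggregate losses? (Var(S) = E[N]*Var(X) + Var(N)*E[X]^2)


Var(S) = E[N]*Var(X) + Var(N)*E[X]^2
= 53*2111883 + 41*6638^2
= 111929799 + 1806584804
= 1.9185e+09


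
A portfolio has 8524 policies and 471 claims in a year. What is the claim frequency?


frequency = claims / policies
= 471 / 8524
= 0.0553


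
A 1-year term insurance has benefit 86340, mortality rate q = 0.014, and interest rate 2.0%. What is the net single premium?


NSP = benefit * q * v
v = 1/(1+i) = 0.980392
NSP = 86340 * 0.014 * 0.980392
= 1185.0588


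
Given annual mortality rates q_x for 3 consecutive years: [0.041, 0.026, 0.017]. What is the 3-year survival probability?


p_k = 1 - q_k for each year
Survival = product of (1 - q_k)
= 0.959 * 0.974 * 0.983
= 0.9182


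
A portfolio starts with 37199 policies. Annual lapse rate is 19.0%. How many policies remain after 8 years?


remaining = initial * (1 - lapse)^years
= 37199 * (1 - 0.19)^8
= 37199 * 0.185302
= 6893.0498


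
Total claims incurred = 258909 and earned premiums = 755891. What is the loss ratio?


Loss ratio = claims / premiums
= 258909 / 755891
= 0.3425


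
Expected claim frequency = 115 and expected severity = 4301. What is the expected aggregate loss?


E[S] = E[N] * E[X]
= 115 * 4301
= 494615


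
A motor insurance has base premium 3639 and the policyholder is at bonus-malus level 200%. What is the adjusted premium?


adjusted = base * BM_level / 100
= 3639 * 200 / 100
= 3639 * 2.0
= 7278.0


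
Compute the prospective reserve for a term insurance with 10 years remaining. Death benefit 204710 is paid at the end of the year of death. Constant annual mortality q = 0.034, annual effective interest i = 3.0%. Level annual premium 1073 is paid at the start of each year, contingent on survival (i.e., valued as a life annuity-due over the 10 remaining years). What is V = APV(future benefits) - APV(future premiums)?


v = 1/(1+i) = 0.970874
APV(future benefits) per unit = sum_{k=0}^{9} k_p_x * q * v^(k+1) = 0.251546
APV(future benefits) = 204710 * 0.251546 = 51494.0762
Life annuity-due factor ä_{x:10} = sum_{k=0}^{9} k_p_x * v^k = 7.620378
APV(future premiums) = 1073 * 7.620378 = 8176.6657
V = 51494.0762 - 8176.6657
= 43317.4105


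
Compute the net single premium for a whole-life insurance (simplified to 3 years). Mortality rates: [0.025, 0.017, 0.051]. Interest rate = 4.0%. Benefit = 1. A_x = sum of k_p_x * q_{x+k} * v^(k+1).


v = 0.961538
Year 0: k_p_x=1.0, q=0.025, term=0.024038
Year 1: k_p_x=0.975, q=0.017, term=0.015325
Year 2: k_p_x=0.958425, q=0.051, term=0.043454
A_x = 0.0828


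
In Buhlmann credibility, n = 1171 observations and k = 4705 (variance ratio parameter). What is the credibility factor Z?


Z = n / (n + k)
= 1171 / (1171 + 4705)
= 1171 / 5876
= 0.1993


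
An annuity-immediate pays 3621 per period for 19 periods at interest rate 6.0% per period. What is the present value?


PV = PMT * (1 - (1+i)^(-n)) / i
= 3621 * (1 - (1+0.06)^(-19)) / 0.06
= 3621 * (1 - 0.330513) / 0.06
= 3621 * 11.158116
= 40403.5398


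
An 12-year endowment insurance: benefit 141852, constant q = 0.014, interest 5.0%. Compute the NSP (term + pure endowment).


Term component = 16440.8095
Pure endowment = 12_p_x * v^12 * benefit = 0.844351 * 0.556837 * 141852 = 66694.0136
NSP = 83134.8231


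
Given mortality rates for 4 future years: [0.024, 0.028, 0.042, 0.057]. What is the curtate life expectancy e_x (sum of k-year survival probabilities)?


e_x = sum_{k=1}^{n} k_p_x
k_p_x values:
  1_p_x = 0.976
  2_p_x = 0.948672
  3_p_x = 0.908828
  4_p_x = 0.857025
e_x = 3.6905


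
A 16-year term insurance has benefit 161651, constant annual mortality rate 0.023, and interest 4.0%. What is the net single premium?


NSP = benefit * sum_{k=0}^{n-1} k_p_x * q * v^(k+1)
With constant q=0.023, v=0.961538
Sum = 0.230751
NSP = 161651 * 0.230751
= 37301.1725


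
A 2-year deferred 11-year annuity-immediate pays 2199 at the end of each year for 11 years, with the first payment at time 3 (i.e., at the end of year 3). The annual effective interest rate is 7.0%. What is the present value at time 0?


PV at time 2 of the 11-year annuity-immediate:
a_n = 2199 * (1-(1+0.07)^(-11))/0.07 = 16489.5849
Discount back 2 years to time 0:
PV = 16489.5849 * (1+0.07)^(-2)
= 16489.5849 * 0.873439
= 14402.642


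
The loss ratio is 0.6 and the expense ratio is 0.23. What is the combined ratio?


Combined ratio = loss ratio + expense ratio
= 0.6 + 0.23
= 0.83


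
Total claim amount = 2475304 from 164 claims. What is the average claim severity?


severity = total / number
= 2475304 / 164
= 15093.3171


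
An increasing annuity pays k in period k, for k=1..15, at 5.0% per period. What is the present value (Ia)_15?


(Ia)_n = sum_{k=1}^{n} k * v^k, v = 1/(1+i)
v = 0.952381
Sum computed term by term:
(Ia)_15 = 73.6677


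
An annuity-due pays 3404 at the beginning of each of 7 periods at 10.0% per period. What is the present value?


PV_due = PMT * (1-(1+i)^(-n))/i * (1+i)
PV_immediate = 16572.0977
PV_due = 16572.0977 * 1.1
= 18229.3074


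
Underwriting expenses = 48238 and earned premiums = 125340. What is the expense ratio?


Expense ratio = expenses / premiums
= 48238 / 125340
= 0.3849


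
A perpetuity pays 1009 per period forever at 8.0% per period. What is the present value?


PV = PMT / i
= 1009 / 0.08
= 12612.5


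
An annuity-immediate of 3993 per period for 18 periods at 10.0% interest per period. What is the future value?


FV = PMT * ((1+i)^n - 1) / i
= 3993 * ((1.1)^18 - 1) / 0.1
= 3993 * (5.559917 - 1) / 0.1
= 182077.4983


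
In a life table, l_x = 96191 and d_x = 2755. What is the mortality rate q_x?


q_x = d_x / l_x
= 2755 / 96191
= 0.0286


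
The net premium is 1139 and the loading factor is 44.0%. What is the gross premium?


Gross = net * (1 + loading)
= 1139 * (1 + 0.44)
= 1139 * 1.44
= 1640.16


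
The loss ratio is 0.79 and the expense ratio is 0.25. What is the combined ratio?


Combined ratio = loss ratio + expense ratio
= 0.79 + 0.25
= 1.04


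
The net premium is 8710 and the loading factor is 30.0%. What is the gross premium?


Gross = net * (1 + loading)
= 8710 * (1 + 0.3)
= 8710 * 1.3
= 11323.0


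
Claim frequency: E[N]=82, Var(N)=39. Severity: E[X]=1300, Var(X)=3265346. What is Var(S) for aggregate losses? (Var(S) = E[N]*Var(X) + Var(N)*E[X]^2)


Var(S) = E[N]*Var(X) + Var(N)*E[X]^2
= 82*3265346 + 39*1300^2
= 267758372 + 65910000
= 3.3367e+08


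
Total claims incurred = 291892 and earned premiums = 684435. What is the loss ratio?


Loss ratio = claims / premiums
= 291892 / 684435
= 0.4265


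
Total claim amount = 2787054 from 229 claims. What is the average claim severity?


severity = total / number
= 2787054 / 229
= 12170.5415


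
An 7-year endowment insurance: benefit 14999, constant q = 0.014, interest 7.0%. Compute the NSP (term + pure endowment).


Term component = 1089.3661
Pure endowment = 7_p_x * v^7 * benefit = 0.906021 * 0.62275 * 14999 = 8462.8037
NSP = 9552.1697


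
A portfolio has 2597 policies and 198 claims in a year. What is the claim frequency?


frequency = claims / policies
= 198 / 2597
= 0.0762


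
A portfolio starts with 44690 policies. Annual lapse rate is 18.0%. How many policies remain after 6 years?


remaining = initial * (1 - lapse)^years
= 44690 * (1 - 0.18)^6
= 44690 * 0.304007
= 13586.0581


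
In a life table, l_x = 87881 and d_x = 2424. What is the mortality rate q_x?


q_x = d_x / l_x
= 2424 / 87881
= 0.0276


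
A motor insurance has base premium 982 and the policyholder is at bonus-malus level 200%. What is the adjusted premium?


adjusted = base * BM_level / 100
= 982 * 200 / 100
= 982 * 2.0
= 1964.0


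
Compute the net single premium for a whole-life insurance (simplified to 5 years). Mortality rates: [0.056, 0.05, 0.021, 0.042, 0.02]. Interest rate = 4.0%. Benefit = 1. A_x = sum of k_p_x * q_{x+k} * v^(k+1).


v = 0.961538
Year 0: k_p_x=1.0, q=0.056, term=0.053846
Year 1: k_p_x=0.944, q=0.05, term=0.043639
Year 2: k_p_x=0.8968, q=0.021, term=0.016742
Year 3: k_p_x=0.877967, q=0.042, term=0.031521
Year 4: k_p_x=0.841093, q=0.02, term=0.013826
A_x = 0.1596


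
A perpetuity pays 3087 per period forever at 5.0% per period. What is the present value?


PV = PMT / i
= 3087 / 0.05
= 61740.0


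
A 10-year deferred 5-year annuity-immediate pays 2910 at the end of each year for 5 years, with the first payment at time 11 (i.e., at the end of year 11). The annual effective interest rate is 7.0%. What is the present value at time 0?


PV at time 10 of the 5-year annuity-immediate:
a_n = 2910 * (1-(1+0.07)^(-5))/0.07 = 11931.5745
Discount back 10 years to time 0:
PV = 11931.5745 * (1+0.07)^(-10)
= 11931.5745 * 0.508349
= 6065.4075
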